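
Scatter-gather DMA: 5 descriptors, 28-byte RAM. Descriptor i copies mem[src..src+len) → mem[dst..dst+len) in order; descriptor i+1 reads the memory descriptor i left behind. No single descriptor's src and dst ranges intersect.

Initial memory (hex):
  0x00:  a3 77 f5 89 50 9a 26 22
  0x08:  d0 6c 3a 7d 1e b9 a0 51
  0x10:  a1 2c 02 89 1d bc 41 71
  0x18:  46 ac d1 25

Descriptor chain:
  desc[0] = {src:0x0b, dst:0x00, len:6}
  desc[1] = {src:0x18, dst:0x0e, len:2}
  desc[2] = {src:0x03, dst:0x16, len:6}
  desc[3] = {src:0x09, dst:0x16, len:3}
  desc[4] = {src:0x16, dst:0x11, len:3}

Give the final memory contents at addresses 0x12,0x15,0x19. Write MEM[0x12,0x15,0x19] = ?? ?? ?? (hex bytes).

MEM[0x12,0x15,0x19] = 3a bc 26

[0] 0x0b->0x00 len=6 : 7d 1e b9 a0 51 a1
[1] 0x18->0x0e len=2 : 46 ac
[2] 0x03->0x16 len=6 : a0 51 a1 26 22 d0
[3] 0x09->0x16 len=3 : 6c 3a 7d
[4] 0x16->0x11 len=3 : 6c 3a 7d
query mem[0x12]=0x3a, mem[0x15]=0xbc, mem[0x19]=0x26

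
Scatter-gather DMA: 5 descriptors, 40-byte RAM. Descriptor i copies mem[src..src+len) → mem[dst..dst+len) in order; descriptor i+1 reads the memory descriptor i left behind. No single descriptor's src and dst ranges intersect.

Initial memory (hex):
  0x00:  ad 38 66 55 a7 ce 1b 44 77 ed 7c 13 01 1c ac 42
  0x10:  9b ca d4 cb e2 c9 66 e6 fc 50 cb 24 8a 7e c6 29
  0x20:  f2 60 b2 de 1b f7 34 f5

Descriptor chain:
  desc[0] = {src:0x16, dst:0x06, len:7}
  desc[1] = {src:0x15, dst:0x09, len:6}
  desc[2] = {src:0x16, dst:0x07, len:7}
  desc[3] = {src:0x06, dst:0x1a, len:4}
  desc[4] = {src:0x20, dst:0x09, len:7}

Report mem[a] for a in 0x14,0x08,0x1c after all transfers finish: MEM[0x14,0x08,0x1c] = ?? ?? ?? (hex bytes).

MEM[0x14,0x08,0x1c] = e2 e6 e6

[0] 0x16->0x06 len=7 : 66 e6 fc 50 cb 24 8a
[1] 0x15->0x09 len=6 : c9 66 e6 fc 50 cb
[2] 0x16->0x07 len=7 : 66 e6 fc 50 cb 24 8a
[3] 0x06->0x1a len=4 : 66 66 e6 fc
[4] 0x20->0x09 len=7 : f2 60 b2 de 1b f7 34
query mem[0x14]=0xe2, mem[0x08]=0xe6, mem[0x1c]=0xe6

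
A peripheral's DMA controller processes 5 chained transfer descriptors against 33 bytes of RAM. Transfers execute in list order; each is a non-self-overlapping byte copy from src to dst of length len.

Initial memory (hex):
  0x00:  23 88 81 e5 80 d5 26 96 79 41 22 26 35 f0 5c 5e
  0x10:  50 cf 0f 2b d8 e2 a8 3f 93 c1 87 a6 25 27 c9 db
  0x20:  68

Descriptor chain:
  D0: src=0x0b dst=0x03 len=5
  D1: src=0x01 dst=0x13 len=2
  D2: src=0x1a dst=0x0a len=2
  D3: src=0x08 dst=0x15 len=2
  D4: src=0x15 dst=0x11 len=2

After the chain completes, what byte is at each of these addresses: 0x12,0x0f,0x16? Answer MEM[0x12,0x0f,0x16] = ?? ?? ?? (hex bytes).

MEM[0x12,0x0f,0x16] = 41 5e 41

#0 dst[0x03+5] := {0x26,0x35,0xf0,0x5c,0x5e}
#1 dst[0x13+2] := {0x88,0x81}
#2 dst[0x0a+2] := {0x87,0xa6}
#3 dst[0x15+2] := {0x79,0x41}
#4 dst[0x11+2] := {0x79,0x41}
query mem[0x12]=0x41, mem[0x0f]=0x5e, mem[0x16]=0x41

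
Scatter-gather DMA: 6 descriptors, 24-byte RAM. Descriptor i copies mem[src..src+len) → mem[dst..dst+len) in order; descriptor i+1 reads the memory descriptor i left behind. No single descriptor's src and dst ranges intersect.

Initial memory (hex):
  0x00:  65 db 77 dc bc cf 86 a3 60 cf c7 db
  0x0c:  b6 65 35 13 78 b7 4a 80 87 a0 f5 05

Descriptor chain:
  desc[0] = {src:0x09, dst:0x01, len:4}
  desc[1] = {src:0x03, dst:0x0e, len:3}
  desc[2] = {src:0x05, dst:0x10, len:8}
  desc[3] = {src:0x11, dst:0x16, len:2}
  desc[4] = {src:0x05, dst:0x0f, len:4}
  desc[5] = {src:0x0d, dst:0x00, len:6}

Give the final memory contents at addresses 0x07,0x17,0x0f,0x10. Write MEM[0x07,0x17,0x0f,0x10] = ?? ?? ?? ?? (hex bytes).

MEM[0x07,0x17,0x0f,0x10] = a3 a3 cf 86

[0] 0x09->0x01 len=4 : cf c7 db b6
[1] 0x03->0x0e len=3 : db b6 cf
[2] 0x05->0x10 len=8 : cf 86 a3 60 cf c7 db b6
[3] 0x11->0x16 len=2 : 86 a3
[4] 0x05->0x0f len=4 : cf 86 a3 60
[5] 0x0d->0x00 len=6 : 65 db cf 86 a3 60
query mem[0x07]=0xa3, mem[0x17]=0xa3, mem[0x0f]=0xcf, mem[0x10]=0x86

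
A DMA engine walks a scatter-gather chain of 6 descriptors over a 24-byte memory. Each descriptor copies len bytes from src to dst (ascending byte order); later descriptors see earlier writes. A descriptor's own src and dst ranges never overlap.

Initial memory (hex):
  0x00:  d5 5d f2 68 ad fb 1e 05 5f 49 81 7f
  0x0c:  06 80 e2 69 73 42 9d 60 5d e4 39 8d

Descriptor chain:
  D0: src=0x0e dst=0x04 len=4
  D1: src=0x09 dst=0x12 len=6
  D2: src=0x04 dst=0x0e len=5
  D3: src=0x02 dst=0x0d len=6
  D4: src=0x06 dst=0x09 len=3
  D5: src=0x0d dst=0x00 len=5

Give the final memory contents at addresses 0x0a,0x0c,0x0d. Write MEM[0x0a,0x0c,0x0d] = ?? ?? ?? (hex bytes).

  after D0: wrote 4B at 0x04 = e2697342
  after D1: wrote 6B at 0x12 = 49817f0680e2
  after D2: wrote 5B at 0x0e = e26973425f
  after D3: wrote 6B at 0x0d = f268e2697342
  after D4: wrote 3B at 0x09 = 73425f
  after D5: wrote 5B at 0x00 = f268e26973
query mem[0x0a]=0x42, mem[0x0c]=0x06, mem[0x0d]=0xf2

MEM[0x0a,0x0c,0x0d] = 42 06 f2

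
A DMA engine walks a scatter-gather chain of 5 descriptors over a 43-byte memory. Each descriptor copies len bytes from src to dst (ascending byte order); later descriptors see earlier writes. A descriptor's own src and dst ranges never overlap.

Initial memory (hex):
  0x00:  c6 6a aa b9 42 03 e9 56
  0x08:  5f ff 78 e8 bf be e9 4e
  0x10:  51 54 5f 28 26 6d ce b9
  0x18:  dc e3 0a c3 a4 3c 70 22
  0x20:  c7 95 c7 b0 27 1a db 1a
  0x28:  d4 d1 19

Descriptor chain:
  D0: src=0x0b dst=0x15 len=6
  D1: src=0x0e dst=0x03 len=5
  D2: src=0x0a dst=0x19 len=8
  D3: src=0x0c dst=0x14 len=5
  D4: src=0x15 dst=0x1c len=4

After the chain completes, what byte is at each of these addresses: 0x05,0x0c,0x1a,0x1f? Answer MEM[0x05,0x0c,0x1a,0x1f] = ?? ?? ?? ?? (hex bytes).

MEM[0x05,0x0c,0x1a,0x1f] = 51 bf e8 51

[0] 0x0b->0x15 len=6 : e8 bf be e9 4e 51
[1] 0x0e->0x03 len=5 : e9 4e 51 54 5f
[2] 0x0a->0x19 len=8 : 78 e8 bf be e9 4e 51 54
[3] 0x0c->0x14 len=5 : bf be e9 4e 51
[4] 0x15->0x1c len=4 : be e9 4e 51
query mem[0x05]=0x51, mem[0x0c]=0xbf, mem[0x1a]=0xe8, mem[0x1f]=0x51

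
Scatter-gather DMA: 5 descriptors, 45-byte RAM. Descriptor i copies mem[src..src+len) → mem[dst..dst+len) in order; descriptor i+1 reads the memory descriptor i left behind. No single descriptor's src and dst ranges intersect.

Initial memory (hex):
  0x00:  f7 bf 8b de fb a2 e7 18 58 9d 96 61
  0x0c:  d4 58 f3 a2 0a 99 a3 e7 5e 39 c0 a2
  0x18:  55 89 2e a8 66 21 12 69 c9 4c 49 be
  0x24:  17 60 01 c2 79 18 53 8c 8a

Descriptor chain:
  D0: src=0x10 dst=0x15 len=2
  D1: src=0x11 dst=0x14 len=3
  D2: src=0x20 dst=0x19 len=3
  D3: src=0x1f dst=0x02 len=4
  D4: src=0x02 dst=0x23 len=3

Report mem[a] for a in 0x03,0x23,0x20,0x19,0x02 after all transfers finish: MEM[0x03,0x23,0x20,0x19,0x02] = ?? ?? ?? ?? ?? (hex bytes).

#0 dst[0x15+2] := {0x0a,0x99}
#1 dst[0x14+3] := {0x99,0xa3,0xe7}
#2 dst[0x19+3] := {0xc9,0x4c,0x49}
#3 dst[0x02+4] := {0x69,0xc9,0x4c,0x49}
#4 dst[0x23+3] := {0x69,0xc9,0x4c}
query mem[0x03]=0xc9, mem[0x23]=0x69, mem[0x20]=0xc9, mem[0x19]=0xc9, mem[0x02]=0x69

MEM[0x03,0x23,0x20,0x19,0x02] = c9 69 c9 c9 69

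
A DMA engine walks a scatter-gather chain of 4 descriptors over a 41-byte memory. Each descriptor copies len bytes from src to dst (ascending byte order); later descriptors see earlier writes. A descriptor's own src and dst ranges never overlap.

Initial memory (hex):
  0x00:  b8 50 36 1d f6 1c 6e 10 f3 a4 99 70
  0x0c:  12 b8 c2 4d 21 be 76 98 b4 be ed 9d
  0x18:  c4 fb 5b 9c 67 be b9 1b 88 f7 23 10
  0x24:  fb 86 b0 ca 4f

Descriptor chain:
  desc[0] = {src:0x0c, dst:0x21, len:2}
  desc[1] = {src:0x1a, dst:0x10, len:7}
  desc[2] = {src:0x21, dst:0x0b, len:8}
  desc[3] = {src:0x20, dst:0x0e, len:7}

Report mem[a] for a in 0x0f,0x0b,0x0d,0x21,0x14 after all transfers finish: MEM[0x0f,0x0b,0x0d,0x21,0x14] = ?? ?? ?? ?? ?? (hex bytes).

[0] 0x0c->0x21 len=2 : 12 b8
[1] 0x1a->0x10 len=7 : 5b 9c 67 be b9 1b 88
[2] 0x21->0x0b len=8 : 12 b8 10 fb 86 b0 ca 4f
[3] 0x20->0x0e len=7 : 88 12 b8 10 fb 86 b0
query mem[0x0f]=0x12, mem[0x0b]=0x12, mem[0x0d]=0x10, mem[0x21]=0x12, mem[0x14]=0xb0

MEM[0x0f,0x0b,0x0d,0x21,0x14] = 12 12 10 12 b0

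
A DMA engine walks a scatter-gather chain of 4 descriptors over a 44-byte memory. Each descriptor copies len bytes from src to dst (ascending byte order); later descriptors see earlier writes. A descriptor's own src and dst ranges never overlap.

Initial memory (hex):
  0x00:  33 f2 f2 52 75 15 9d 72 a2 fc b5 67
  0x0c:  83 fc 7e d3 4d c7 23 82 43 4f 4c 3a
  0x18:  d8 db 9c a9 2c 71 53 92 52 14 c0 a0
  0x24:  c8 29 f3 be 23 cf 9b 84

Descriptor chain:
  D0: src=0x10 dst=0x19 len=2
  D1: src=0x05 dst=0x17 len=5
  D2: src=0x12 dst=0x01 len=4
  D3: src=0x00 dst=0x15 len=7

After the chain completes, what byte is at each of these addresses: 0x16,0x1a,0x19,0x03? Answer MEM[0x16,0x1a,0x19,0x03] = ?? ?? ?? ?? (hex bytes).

  after D0: wrote 2B at 0x19 = 4dc7
  after D1: wrote 5B at 0x17 = 159d72a2fc
  after D2: wrote 4B at 0x01 = 2382434f
  after D3: wrote 7B at 0x15 = 332382434f159d
query mem[0x16]=0x23, mem[0x1a]=0x15, mem[0x19]=0x4f, mem[0x03]=0x43

MEM[0x16,0x1a,0x19,0x03] = 23 15 4f 43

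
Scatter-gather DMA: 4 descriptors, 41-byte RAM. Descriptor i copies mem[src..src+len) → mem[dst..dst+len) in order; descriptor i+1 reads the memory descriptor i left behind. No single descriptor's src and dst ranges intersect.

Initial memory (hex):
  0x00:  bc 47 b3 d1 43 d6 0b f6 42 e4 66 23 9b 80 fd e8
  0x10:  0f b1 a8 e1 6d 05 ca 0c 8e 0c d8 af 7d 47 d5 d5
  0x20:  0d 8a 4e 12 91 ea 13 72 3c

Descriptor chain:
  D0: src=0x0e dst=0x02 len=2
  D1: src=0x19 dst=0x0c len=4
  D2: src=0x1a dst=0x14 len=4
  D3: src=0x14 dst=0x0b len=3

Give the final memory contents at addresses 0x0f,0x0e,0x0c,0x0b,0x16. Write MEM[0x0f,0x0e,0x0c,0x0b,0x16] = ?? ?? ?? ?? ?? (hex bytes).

MEM[0x0f,0x0e,0x0c,0x0b,0x16] = 7d af af d8 7d

[0] 0x0e->0x02 len=2 : fd e8
[1] 0x19->0x0c len=4 : 0c d8 af 7d
[2] 0x1a->0x14 len=4 : d8 af 7d 47
[3] 0x14->0x0b len=3 : d8 af 7d
query mem[0x0f]=0x7d, mem[0x0e]=0xaf, mem[0x0c]=0xaf, mem[0x0b]=0xd8, mem[0x16]=0x7d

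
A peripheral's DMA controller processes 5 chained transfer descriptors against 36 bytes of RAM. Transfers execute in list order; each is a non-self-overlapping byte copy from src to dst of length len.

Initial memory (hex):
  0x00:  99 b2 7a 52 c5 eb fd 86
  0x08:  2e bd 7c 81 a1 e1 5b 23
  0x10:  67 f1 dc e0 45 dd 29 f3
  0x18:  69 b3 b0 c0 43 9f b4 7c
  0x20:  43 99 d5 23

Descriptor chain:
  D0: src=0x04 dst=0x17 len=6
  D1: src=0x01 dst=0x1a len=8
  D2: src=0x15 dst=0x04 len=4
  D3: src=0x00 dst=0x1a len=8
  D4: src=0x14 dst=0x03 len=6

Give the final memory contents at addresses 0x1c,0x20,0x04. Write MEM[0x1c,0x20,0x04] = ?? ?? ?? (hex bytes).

MEM[0x1c,0x20,0x04] = 7a c5 dd

  after D0: wrote 6B at 0x17 = c5ebfd862ebd
  after D1: wrote 8B at 0x1a = b27a52c5ebfd862e
  after D2: wrote 4B at 0x04 = dd29c5eb
  after D3: wrote 8B at 0x1a = 99b27a52dd29c5eb
  after D4: wrote 6B at 0x03 = 45dd29c5ebfd
query mem[0x1c]=0x7a, mem[0x20]=0xc5, mem[0x04]=0xdd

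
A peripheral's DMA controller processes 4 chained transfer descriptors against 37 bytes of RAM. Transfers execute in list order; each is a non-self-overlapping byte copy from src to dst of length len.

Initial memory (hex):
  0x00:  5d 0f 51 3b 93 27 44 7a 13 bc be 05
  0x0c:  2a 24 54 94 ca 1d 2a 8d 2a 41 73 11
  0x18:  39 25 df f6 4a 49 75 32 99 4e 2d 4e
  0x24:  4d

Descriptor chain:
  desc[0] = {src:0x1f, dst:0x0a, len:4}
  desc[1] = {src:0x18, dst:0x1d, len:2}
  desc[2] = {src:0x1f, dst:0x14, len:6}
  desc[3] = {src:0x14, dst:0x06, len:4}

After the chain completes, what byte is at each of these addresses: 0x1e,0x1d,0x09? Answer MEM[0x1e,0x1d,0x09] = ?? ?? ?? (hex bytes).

D0: mem[0x0a..0x0d] <- [32 99 4e 2d]
D1: mem[0x1d..0x1e] <- [39 25]
D2: mem[0x14..0x19] <- [32 99 4e 2d 4e 4d]
D3: mem[0x06..0x09] <- [32 99 4e 2d]
query mem[0x1e]=0x25, mem[0x1d]=0x39, mem[0x09]=0x2d

MEM[0x1e,0x1d,0x09] = 25 39 2d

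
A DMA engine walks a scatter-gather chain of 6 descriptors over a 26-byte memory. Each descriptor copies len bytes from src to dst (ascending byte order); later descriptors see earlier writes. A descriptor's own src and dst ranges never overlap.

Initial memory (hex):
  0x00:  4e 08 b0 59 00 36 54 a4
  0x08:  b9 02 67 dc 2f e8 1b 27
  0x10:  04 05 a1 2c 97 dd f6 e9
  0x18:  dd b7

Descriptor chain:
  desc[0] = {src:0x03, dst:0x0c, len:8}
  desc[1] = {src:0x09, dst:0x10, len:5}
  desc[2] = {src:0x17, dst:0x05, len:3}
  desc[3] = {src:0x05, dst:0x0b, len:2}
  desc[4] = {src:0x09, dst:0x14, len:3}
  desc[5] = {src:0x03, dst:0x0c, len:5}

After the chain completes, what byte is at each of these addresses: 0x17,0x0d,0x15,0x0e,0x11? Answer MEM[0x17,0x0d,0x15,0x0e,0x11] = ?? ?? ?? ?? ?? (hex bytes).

#0 dst[0x0c+8] := {0x59,0x00,0x36,0x54,0xa4,0xb9,0x02,0x67}
#1 dst[0x10+5] := {0x02,0x67,0xdc,0x59,0x00}
#2 dst[0x05+3] := {0xe9,0xdd,0xb7}
#3 dst[0x0b+2] := {0xe9,0xdd}
#4 dst[0x14+3] := {0x02,0x67,0xe9}
#5 dst[0x0c+5] := {0x59,0x00,0xe9,0xdd,0xb7}
query mem[0x17]=0xe9, mem[0x0d]=0x00, mem[0x15]=0x67, mem[0x0e]=0xe9, mem[0x11]=0x67

MEM[0x17,0x0d,0x15,0x0e,0x11] = e9 00 67 e9 67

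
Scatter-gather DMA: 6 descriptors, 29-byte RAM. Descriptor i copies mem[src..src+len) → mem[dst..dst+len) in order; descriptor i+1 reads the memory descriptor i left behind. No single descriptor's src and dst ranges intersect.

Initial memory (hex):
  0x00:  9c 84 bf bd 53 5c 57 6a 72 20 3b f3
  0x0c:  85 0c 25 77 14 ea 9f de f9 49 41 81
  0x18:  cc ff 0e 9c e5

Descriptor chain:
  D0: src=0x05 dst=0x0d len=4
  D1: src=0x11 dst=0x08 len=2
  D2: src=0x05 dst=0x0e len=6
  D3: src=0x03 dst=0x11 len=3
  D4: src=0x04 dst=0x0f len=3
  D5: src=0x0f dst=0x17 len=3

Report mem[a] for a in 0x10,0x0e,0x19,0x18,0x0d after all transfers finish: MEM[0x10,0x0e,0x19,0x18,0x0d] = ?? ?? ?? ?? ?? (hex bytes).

MEM[0x10,0x0e,0x19,0x18,0x0d] = 5c 5c 57 5c 5c

#0 dst[0x0d+4] := {0x5c,0x57,0x6a,0x72}
#1 dst[0x08+2] := {0xea,0x9f}
#2 dst[0x0e+6] := {0x5c,0x57,0x6a,0xea,0x9f,0x3b}
#3 dst[0x11+3] := {0xbd,0x53,0x5c}
#4 dst[0x0f+3] := {0x53,0x5c,0x57}
#5 dst[0x17+3] := {0x53,0x5c,0x57}
query mem[0x10]=0x5c, mem[0x0e]=0x5c, mem[0x19]=0x57, mem[0x18]=0x5c, mem[0x0d]=0x5c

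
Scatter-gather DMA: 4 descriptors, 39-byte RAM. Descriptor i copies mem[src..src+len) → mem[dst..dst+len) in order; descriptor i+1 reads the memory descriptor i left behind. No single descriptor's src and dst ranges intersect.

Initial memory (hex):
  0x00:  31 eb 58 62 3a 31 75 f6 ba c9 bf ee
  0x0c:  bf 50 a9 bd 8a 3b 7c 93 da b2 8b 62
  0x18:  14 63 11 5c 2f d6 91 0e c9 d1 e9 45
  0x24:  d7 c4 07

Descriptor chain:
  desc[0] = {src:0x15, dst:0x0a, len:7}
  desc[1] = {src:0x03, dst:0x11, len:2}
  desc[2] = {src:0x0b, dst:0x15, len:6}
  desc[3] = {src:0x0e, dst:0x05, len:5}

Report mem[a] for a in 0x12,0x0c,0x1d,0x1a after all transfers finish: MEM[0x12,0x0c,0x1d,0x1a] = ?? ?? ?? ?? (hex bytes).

MEM[0x12,0x0c,0x1d,0x1a] = 3a 62 d6 5c

#0 dst[0x0a+7] := {0xb2,0x8b,0x62,0x14,0x63,0x11,0x5c}
#1 dst[0x11+2] := {0x62,0x3a}
#2 dst[0x15+6] := {0x8b,0x62,0x14,0x63,0x11,0x5c}
#3 dst[0x05+5] := {0x63,0x11,0x5c,0x62,0x3a}
query mem[0x12]=0x3a, mem[0x0c]=0x62, mem[0x1d]=0xd6, mem[0x1a]=0x5c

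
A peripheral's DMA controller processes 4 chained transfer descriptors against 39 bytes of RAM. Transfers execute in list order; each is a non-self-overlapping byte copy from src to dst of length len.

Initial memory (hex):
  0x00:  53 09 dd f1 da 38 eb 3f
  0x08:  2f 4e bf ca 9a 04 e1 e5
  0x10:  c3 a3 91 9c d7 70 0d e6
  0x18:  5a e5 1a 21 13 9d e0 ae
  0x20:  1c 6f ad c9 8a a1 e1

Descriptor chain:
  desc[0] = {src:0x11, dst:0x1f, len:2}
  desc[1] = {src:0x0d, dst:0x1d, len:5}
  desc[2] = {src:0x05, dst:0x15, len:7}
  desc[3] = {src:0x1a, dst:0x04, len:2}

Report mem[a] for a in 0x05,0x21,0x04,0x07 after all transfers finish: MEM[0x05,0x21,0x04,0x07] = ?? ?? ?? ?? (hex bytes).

MEM[0x05,0x21,0x04,0x07] = ca a3 bf 3f

#0 dst[0x1f+2] := {0xa3,0x91}
#1 dst[0x1d+5] := {0x04,0xe1,0xe5,0xc3,0xa3}
#2 dst[0x15+7] := {0x38,0xeb,0x3f,0x2f,0x4e,0xbf,0xca}
#3 dst[0x04+2] := {0xbf,0xca}
query mem[0x05]=0xca, mem[0x21]=0xa3, mem[0x04]=0xbf, mem[0x07]=0x3f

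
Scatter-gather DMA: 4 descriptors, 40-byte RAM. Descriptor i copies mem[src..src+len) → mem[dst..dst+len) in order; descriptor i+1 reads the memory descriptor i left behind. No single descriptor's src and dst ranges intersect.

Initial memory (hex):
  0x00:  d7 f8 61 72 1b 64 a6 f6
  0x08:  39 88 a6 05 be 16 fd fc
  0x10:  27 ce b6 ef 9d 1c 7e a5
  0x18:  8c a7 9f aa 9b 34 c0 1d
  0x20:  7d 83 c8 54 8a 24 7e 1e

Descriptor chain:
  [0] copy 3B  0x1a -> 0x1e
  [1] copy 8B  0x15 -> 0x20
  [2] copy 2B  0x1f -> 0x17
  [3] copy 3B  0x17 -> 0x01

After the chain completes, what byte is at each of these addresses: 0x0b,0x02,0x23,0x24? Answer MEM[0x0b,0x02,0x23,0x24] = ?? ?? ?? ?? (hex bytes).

MEM[0x0b,0x02,0x23,0x24] = 05 1c 8c a7

[0] 0x1a->0x1e len=3 : 9f aa 9b
[1] 0x15->0x20 len=8 : 1c 7e a5 8c a7 9f aa 9b
[2] 0x1f->0x17 len=2 : aa 1c
[3] 0x17->0x01 len=3 : aa 1c a7
query mem[0x0b]=0x05, mem[0x02]=0x1c, mem[0x23]=0x8c, mem[0x24]=0xa7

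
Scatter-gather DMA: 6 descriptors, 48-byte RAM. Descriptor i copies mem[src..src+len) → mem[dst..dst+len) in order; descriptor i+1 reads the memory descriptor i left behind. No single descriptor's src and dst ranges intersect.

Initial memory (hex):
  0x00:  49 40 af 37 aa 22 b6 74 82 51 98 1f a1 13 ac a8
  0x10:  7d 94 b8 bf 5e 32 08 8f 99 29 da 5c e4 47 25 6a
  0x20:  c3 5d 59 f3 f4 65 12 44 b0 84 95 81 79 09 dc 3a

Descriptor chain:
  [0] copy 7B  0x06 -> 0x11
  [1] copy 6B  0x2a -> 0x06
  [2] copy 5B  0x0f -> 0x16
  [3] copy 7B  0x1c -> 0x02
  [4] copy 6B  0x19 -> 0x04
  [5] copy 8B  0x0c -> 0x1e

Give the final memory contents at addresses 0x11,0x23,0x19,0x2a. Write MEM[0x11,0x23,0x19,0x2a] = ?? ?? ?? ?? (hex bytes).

MEM[0x11,0x23,0x19,0x2a] = b6 b6 74 95

[0] 0x06->0x11 len=7 : b6 74 82 51 98 1f a1
[1] 0x2a->0x06 len=6 : 95 81 79 09 dc 3a
[2] 0x0f->0x16 len=5 : a8 7d b6 74 82
[3] 0x1c->0x02 len=7 : e4 47 25 6a c3 5d 59
[4] 0x19->0x04 len=6 : 74 82 5c e4 47 25
[5] 0x0c->0x1e len=8 : a1 13 ac a8 7d b6 74 82
query mem[0x11]=0xb6, mem[0x23]=0xb6, mem[0x19]=0x74, mem[0x2a]=0x95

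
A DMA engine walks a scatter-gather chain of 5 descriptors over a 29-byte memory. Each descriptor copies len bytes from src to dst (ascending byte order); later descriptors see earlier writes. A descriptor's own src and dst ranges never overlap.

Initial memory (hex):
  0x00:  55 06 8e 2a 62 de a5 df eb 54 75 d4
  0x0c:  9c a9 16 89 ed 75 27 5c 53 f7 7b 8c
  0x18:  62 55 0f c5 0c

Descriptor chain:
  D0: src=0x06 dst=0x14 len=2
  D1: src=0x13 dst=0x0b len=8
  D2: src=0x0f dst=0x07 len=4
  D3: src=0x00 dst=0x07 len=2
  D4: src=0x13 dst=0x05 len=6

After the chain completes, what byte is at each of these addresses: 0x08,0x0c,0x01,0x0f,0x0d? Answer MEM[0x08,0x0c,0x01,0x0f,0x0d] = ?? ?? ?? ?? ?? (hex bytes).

MEM[0x08,0x0c,0x01,0x0f,0x0d] = 7b a5 06 8c df

D0: mem[0x14..0x15] <- [a5 df]
D1: mem[0x0b..0x12] <- [5c a5 df 7b 8c 62 55 0f]
D2: mem[0x07..0x0a] <- [8c 62 55 0f]
D3: mem[0x07..0x08] <- [55 06]
D4: mem[0x05..0x0a] <- [5c a5 df 7b 8c 62]
query mem[0x08]=0x7b, mem[0x0c]=0xa5, mem[0x01]=0x06, mem[0x0f]=0x8c, mem[0x0d]=0xdf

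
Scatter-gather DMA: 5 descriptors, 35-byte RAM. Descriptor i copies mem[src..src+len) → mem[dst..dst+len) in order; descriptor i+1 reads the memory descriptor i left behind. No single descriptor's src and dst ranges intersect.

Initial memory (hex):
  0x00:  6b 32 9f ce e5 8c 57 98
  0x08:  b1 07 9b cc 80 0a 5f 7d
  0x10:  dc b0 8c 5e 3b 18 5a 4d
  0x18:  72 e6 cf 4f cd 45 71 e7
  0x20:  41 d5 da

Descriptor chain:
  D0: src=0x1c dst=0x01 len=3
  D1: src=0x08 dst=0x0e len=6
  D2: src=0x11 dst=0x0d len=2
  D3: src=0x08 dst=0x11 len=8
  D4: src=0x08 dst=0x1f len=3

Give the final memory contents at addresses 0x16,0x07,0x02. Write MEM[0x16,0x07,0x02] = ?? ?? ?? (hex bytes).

MEM[0x16,0x07,0x02] = cc 98 45

[0] 0x1c->0x01 len=3 : cd 45 71
[1] 0x08->0x0e len=6 : b1 07 9b cc 80 0a
[2] 0x11->0x0d len=2 : cc 80
[3] 0x08->0x11 len=8 : b1 07 9b cc 80 cc 80 07
[4] 0x08->0x1f len=3 : b1 07 9b
query mem[0x16]=0xcc, mem[0x07]=0x98, mem[0x02]=0x45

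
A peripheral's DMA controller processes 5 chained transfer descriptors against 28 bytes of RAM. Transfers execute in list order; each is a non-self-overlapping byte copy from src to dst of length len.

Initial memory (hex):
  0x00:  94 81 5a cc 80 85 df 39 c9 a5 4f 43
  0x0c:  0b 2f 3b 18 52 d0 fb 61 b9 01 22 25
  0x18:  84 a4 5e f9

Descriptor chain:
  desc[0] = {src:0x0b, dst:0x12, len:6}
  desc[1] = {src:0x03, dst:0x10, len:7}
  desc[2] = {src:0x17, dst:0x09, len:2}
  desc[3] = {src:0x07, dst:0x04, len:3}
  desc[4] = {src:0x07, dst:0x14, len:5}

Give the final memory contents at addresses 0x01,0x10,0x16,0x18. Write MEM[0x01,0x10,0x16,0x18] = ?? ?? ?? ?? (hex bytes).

MEM[0x01,0x10,0x16,0x18] = 81 cc 52 43

D0: mem[0x12..0x17] <- [43 0b 2f 3b 18 52]
D1: mem[0x10..0x16] <- [cc 80 85 df 39 c9 a5]
D2: mem[0x09..0x0a] <- [52 84]
D3: mem[0x04..0x06] <- [39 c9 52]
D4: mem[0x14..0x18] <- [39 c9 52 84 43]
query mem[0x01]=0x81, mem[0x10]=0xcc, mem[0x16]=0x52, mem[0x18]=0x43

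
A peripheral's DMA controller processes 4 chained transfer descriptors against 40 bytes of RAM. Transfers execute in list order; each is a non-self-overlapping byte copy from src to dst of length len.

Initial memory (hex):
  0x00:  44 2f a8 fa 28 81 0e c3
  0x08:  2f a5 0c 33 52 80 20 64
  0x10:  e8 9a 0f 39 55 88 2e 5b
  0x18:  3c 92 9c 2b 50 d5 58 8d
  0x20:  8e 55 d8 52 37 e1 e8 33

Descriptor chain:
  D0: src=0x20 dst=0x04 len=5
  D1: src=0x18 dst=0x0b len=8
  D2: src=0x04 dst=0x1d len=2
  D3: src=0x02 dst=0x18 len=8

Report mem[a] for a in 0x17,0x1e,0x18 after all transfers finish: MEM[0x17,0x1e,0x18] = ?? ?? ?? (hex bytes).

  after D0: wrote 5B at 0x04 = 8e55d85237
  after D1: wrote 8B at 0x0b = 3c929c2b50d5588d
  after D2: wrote 2B at 0x1d = 8e55
  after D3: wrote 8B at 0x18 = a8fa8e55d85237a5
query mem[0x17]=0x5b, mem[0x1e]=0x37, mem[0x18]=0xa8

MEM[0x17,0x1e,0x18] = 5b 37 a8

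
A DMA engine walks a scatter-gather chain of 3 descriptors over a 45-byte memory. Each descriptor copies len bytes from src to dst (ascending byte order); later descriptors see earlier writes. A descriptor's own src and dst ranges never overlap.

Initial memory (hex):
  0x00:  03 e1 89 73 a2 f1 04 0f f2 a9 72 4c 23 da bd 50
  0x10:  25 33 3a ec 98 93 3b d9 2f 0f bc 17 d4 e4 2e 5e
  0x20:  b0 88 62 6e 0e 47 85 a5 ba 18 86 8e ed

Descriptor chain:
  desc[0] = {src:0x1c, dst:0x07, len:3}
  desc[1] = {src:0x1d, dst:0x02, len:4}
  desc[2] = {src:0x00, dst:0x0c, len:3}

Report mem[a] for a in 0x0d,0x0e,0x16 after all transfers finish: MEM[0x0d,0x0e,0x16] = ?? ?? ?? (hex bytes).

MEM[0x0d,0x0e,0x16] = e1 e4 3b

D0: mem[0x07..0x09] <- [d4 e4 2e]
D1: mem[0x02..0x05] <- [e4 2e 5e b0]
D2: mem[0x0c..0x0e] <- [03 e1 e4]
query mem[0x0d]=0xe1, mem[0x0e]=0xe4, mem[0x16]=0x3b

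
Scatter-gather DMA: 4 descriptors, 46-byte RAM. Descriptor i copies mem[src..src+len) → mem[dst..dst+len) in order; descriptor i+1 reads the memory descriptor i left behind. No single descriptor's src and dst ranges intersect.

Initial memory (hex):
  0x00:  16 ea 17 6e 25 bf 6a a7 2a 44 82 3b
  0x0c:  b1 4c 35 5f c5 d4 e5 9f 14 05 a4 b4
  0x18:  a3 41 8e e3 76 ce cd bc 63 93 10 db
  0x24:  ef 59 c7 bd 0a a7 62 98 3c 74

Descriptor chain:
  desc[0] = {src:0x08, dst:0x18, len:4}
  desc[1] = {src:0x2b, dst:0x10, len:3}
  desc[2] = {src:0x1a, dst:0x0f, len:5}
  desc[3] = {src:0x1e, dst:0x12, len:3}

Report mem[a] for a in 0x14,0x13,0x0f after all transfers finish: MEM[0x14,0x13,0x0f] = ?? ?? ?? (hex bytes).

D0: mem[0x18..0x1b] <- [2a 44 82 3b]
D1: mem[0x10..0x12] <- [98 3c 74]
D2: mem[0x0f..0x13] <- [82 3b 76 ce cd]
D3: mem[0x12..0x14] <- [cd bc 63]
query mem[0x14]=0x63, mem[0x13]=0xbc, mem[0x0f]=0x82

MEM[0x14,0x13,0x0f] = 63 bc 82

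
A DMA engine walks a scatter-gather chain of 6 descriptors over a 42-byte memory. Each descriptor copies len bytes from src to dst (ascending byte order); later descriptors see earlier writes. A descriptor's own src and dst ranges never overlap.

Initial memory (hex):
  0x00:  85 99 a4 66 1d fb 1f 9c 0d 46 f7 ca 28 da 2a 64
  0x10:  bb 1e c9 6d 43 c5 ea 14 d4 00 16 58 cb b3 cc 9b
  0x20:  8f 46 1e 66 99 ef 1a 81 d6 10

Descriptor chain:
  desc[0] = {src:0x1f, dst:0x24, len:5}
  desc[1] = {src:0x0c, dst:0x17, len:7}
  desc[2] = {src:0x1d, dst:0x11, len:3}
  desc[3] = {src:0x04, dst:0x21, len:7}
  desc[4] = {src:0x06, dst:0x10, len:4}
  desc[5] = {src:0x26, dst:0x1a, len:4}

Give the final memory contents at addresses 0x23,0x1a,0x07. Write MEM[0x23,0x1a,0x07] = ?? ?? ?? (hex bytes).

MEM[0x23,0x1a,0x07] = 1f 46 9c

[0] 0x1f->0x24 len=5 : 9b 8f 46 1e 66
[1] 0x0c->0x17 len=7 : 28 da 2a 64 bb 1e c9
[2] 0x1d->0x11 len=3 : c9 cc 9b
[3] 0x04->0x21 len=7 : 1d fb 1f 9c 0d 46 f7
[4] 0x06->0x10 len=4 : 1f 9c 0d 46
[5] 0x26->0x1a len=4 : 46 f7 66 10
query mem[0x23]=0x1f, mem[0x1a]=0x46, mem[0x07]=0x9c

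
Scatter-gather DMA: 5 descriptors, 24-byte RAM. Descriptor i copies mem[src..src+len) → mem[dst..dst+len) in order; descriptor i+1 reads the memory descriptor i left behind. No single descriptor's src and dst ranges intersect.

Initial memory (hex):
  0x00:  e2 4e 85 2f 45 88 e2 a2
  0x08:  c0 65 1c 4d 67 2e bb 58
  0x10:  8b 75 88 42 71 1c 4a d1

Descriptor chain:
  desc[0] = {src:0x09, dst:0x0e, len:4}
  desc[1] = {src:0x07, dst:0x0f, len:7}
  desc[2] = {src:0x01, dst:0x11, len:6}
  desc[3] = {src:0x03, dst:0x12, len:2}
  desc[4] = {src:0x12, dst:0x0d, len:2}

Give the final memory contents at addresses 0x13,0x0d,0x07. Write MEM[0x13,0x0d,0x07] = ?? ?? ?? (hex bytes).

MEM[0x13,0x0d,0x07] = 45 2f a2

#0 dst[0x0e+4] := {0x65,0x1c,0x4d,0x67}
#1 dst[0x0f+7] := {0xa2,0xc0,0x65,0x1c,0x4d,0x67,0x2e}
#2 dst[0x11+6] := {0x4e,0x85,0x2f,0x45,0x88,0xe2}
#3 dst[0x12+2] := {0x2f,0x45}
#4 dst[0x0d+2] := {0x2f,0x45}
query mem[0x13]=0x45, mem[0x0d]=0x2f, mem[0x07]=0xa2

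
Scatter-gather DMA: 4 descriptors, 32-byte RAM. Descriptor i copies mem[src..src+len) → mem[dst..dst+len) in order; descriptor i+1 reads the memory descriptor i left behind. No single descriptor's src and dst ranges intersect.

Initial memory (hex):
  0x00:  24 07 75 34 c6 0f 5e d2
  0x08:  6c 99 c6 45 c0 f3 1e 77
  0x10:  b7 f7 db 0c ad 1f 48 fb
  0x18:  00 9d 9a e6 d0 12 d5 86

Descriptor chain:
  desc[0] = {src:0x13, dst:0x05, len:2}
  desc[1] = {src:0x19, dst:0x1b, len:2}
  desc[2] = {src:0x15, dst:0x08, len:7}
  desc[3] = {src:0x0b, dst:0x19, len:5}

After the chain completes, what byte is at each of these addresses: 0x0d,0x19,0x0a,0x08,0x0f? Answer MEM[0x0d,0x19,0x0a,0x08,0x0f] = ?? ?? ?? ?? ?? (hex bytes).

MEM[0x0d,0x19,0x0a,0x08,0x0f] = 9a 00 fb 1f 77

#0 dst[0x05+2] := {0x0c,0xad}
#1 dst[0x1b+2] := {0x9d,0x9a}
#2 dst[0x08+7] := {0x1f,0x48,0xfb,0x00,0x9d,0x9a,0x9d}
#3 dst[0x19+5] := {0x00,0x9d,0x9a,0x9d,0x77}
query mem[0x0d]=0x9a, mem[0x19]=0x00, mem[0x0a]=0xfb, mem[0x08]=0x1f, mem[0x0f]=0x77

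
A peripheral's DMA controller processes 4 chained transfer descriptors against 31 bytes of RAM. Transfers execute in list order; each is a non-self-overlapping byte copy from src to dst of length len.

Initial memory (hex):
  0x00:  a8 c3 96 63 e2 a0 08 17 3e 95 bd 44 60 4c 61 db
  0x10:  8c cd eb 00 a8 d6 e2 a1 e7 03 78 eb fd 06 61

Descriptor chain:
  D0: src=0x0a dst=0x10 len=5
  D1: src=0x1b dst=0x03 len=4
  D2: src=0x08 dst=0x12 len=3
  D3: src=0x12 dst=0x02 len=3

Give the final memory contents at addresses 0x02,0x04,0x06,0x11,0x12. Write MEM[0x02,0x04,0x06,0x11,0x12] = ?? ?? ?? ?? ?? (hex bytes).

[0] 0x0a->0x10 len=5 : bd 44 60 4c 61
[1] 0x1b->0x03 len=4 : eb fd 06 61
[2] 0x08->0x12 len=3 : 3e 95 bd
[3] 0x12->0x02 len=3 : 3e 95 bd
query mem[0x02]=0x3e, mem[0x04]=0xbd, mem[0x06]=0x61, mem[0x11]=0x44, mem[0x12]=0x3e

MEM[0x02,0x04,0x06,0x11,0x12] = 3e bd 61 44 3e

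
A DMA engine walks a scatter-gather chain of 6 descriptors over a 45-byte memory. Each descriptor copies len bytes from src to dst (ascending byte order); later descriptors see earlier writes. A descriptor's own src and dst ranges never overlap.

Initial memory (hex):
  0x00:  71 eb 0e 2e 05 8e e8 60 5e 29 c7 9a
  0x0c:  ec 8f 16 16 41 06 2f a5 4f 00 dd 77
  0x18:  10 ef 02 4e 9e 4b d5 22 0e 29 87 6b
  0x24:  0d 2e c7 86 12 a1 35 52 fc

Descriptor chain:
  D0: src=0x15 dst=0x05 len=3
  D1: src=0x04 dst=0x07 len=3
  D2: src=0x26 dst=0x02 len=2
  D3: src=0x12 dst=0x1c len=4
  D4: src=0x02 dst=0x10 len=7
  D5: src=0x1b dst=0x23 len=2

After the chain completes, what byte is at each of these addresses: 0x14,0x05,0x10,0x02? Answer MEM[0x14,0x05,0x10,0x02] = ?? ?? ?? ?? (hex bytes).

MEM[0x14,0x05,0x10,0x02] = dd 00 c7 c7

#0 dst[0x05+3] := {0x00,0xdd,0x77}
#1 dst[0x07+3] := {0x05,0x00,0xdd}
#2 dst[0x02+2] := {0xc7,0x86}
#3 dst[0x1c+4] := {0x2f,0xa5,0x4f,0x00}
#4 dst[0x10+7] := {0xc7,0x86,0x05,0x00,0xdd,0x05,0x00}
#5 dst[0x23+2] := {0x4e,0x2f}
query mem[0x14]=0xdd, mem[0x05]=0x00, mem[0x10]=0xc7, mem[0x02]=0xc7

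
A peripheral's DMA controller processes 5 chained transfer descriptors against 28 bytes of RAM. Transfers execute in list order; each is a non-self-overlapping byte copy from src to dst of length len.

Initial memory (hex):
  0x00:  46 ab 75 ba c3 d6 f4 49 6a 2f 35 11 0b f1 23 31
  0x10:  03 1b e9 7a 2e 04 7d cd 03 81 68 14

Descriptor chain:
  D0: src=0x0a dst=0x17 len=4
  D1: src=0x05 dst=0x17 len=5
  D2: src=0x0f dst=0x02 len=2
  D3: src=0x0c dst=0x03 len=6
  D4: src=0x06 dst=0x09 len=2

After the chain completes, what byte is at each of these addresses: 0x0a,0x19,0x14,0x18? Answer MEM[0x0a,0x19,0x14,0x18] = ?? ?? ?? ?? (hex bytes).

D0: mem[0x17..0x1a] <- [35 11 0b f1]
D1: mem[0x17..0x1b] <- [d6 f4 49 6a 2f]
D2: mem[0x02..0x03] <- [31 03]
D3: mem[0x03..0x08] <- [0b f1 23 31 03 1b]
D4: mem[0x09..0x0a] <- [31 03]
query mem[0x0a]=0x03, mem[0x19]=0x49, mem[0x14]=0x2e, mem[0x18]=0xf4

MEM[0x0a,0x19,0x14,0x18] = 03 49 2e f4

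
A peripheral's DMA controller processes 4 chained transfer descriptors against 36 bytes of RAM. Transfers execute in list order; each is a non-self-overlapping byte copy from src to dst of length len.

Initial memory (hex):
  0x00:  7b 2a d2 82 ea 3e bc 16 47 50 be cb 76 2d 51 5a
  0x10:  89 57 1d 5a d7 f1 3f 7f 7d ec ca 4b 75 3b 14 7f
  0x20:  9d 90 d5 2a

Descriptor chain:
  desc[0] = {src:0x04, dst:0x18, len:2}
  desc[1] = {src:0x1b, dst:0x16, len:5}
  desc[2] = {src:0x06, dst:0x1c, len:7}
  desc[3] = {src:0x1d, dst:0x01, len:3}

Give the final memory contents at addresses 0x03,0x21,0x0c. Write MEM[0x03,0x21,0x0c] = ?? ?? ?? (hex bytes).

MEM[0x03,0x21,0x0c] = 50 cb 76

[0] 0x04->0x18 len=2 : ea 3e
[1] 0x1b->0x16 len=5 : 4b 75 3b 14 7f
[2] 0x06->0x1c len=7 : bc 16 47 50 be cb 76
[3] 0x1d->0x01 len=3 : 16 47 50
query mem[0x03]=0x50, mem[0x21]=0xcb, mem[0x0c]=0x76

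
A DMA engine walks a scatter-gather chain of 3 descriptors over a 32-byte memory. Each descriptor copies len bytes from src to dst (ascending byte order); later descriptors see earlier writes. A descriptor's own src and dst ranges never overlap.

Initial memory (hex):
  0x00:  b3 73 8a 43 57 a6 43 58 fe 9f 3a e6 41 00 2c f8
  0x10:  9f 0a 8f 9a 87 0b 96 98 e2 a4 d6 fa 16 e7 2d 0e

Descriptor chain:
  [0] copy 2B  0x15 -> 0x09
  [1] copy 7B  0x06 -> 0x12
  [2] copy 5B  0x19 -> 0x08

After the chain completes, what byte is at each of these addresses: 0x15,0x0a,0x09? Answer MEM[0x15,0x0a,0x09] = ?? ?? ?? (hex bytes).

MEM[0x15,0x0a,0x09] = 0b fa d6

D0: mem[0x09..0x0a] <- [0b 96]
D1: mem[0x12..0x18] <- [43 58 fe 0b 96 e6 41]
D2: mem[0x08..0x0c] <- [a4 d6 fa 16 e7]
query mem[0x15]=0x0b, mem[0x0a]=0xfa, mem[0x09]=0xd6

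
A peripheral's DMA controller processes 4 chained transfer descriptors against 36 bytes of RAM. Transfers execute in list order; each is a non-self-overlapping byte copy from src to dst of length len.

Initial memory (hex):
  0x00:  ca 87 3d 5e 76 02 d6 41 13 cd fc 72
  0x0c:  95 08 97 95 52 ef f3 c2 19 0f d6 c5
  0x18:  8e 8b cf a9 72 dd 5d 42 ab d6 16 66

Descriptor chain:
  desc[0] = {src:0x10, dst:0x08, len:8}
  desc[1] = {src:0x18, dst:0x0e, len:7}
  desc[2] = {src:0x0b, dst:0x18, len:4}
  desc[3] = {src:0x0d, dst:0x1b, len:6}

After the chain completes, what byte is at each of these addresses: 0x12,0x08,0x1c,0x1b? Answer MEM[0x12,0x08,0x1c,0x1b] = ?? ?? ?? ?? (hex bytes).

  after D0: wrote 8B at 0x08 = 52eff3c2190fd6c5
  after D1: wrote 7B at 0x0e = 8e8bcfa972dd5d
  after D2: wrote 4B at 0x18 = c2190f8e
  after D3: wrote 6B at 0x1b = 0f8e8bcfa972
query mem[0x12]=0x72, mem[0x08]=0x52, mem[0x1c]=0x8e, mem[0x1b]=0x0f

MEM[0x12,0x08,0x1c,0x1b] = 72 52 8e 0f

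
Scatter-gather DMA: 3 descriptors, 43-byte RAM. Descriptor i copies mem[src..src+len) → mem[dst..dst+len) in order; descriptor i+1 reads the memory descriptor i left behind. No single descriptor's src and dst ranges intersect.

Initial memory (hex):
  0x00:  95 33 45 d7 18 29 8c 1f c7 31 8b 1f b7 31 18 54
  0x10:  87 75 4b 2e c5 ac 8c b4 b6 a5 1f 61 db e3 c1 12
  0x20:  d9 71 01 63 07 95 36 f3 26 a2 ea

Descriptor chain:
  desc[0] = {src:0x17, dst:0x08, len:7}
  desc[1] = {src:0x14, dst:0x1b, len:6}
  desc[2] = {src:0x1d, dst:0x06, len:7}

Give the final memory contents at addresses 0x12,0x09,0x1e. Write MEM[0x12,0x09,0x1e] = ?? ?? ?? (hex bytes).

D0: mem[0x08..0x0e] <- [b4 b6 a5 1f 61 db e3]
D1: mem[0x1b..0x20] <- [c5 ac 8c b4 b6 a5]
D2: mem[0x06..0x0c] <- [8c b4 b6 a5 71 01 63]
query mem[0x12]=0x4b, mem[0x09]=0xa5, mem[0x1e]=0xb4

MEM[0x12,0x09,0x1e] = 4b a5 b4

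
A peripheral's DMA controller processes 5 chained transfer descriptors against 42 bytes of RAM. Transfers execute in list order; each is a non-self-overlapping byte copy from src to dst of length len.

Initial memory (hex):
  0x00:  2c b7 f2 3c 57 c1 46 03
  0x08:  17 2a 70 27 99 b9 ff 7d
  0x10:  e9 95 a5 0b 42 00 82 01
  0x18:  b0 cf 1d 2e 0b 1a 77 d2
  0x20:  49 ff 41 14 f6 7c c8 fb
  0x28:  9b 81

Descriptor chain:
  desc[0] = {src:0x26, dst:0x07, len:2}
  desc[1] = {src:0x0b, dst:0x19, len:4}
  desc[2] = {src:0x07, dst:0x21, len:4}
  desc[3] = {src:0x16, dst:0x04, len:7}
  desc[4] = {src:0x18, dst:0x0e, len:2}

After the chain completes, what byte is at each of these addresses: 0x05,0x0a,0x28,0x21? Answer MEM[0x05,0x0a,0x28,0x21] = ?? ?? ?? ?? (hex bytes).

MEM[0x05,0x0a,0x28,0x21] = 01 ff 9b c8

D0: mem[0x07..0x08] <- [c8 fb]
D1: mem[0x19..0x1c] <- [27 99 b9 ff]
D2: mem[0x21..0x24] <- [c8 fb 2a 70]
D3: mem[0x04..0x0a] <- [82 01 b0 27 99 b9 ff]
D4: mem[0x0e..0x0f] <- [b0 27]
query mem[0x05]=0x01, mem[0x0a]=0xff, mem[0x28]=0x9b, mem[0x21]=0xc8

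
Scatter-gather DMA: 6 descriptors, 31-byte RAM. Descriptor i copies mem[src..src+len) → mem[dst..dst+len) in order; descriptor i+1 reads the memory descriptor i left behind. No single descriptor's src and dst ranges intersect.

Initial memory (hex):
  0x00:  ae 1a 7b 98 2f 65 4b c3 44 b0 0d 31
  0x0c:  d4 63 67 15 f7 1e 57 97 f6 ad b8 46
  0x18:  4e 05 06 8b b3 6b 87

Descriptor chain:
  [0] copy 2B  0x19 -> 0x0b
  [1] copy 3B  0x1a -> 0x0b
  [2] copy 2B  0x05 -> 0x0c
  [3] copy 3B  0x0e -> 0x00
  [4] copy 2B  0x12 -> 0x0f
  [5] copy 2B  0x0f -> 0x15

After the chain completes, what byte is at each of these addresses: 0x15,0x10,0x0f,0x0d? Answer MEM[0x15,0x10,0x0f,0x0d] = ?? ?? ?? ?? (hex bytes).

MEM[0x15,0x10,0x0f,0x0d] = 57 97 57 4b

  after D0: wrote 2B at 0x0b = 0506
  after D1: wrote 3B at 0x0b = 068bb3
  after D2: wrote 2B at 0x0c = 654b
  after D3: wrote 3B at 0x00 = 6715f7
  after D4: wrote 2B at 0x0f = 5797
  after D5: wrote 2B at 0x15 = 5797
query mem[0x15]=0x57, mem[0x10]=0x97, mem[0x0f]=0x57, mem[0x0d]=0x4b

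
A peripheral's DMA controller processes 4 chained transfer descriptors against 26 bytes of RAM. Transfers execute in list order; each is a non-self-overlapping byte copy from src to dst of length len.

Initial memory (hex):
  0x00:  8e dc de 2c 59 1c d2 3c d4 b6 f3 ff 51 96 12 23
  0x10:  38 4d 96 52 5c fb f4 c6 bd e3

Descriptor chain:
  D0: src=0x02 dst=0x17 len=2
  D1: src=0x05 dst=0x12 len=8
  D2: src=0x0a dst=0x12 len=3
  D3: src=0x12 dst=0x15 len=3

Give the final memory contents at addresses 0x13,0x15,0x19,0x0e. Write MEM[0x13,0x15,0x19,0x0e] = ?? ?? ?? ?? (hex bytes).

MEM[0x13,0x15,0x19,0x0e] = ff f3 51 12

  after D0: wrote 2B at 0x17 = de2c
  after D1: wrote 8B at 0x12 = 1cd23cd4b6f3ff51
  after D2: wrote 3B at 0x12 = f3ff51
  after D3: wrote 3B at 0x15 = f3ff51
query mem[0x13]=0xff, mem[0x15]=0xf3, mem[0x19]=0x51, mem[0x0e]=0x12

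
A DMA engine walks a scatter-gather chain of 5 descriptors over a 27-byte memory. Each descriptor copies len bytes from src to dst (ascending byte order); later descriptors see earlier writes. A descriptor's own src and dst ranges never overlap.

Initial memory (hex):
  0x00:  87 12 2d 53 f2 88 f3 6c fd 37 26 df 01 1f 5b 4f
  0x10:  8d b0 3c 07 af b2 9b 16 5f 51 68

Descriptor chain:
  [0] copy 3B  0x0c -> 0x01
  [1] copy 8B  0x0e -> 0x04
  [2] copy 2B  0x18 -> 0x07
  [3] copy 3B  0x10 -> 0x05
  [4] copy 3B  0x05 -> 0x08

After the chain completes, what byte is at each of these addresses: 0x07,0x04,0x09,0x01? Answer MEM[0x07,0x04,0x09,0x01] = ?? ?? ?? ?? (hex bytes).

#0 dst[0x01+3] := {0x01,0x1f,0x5b}
#1 dst[0x04+8] := {0x5b,0x4f,0x8d,0xb0,0x3c,0x07,0xaf,0xb2}
#2 dst[0x07+2] := {0x5f,0x51}
#3 dst[0x05+3] := {0x8d,0xb0,0x3c}
#4 dst[0x08+3] := {0x8d,0xb0,0x3c}
query mem[0x07]=0x3c, mem[0x04]=0x5b, mem[0x09]=0xb0, mem[0x01]=0x01

MEM[0x07,0x04,0x09,0x01] = 3c 5b b0 01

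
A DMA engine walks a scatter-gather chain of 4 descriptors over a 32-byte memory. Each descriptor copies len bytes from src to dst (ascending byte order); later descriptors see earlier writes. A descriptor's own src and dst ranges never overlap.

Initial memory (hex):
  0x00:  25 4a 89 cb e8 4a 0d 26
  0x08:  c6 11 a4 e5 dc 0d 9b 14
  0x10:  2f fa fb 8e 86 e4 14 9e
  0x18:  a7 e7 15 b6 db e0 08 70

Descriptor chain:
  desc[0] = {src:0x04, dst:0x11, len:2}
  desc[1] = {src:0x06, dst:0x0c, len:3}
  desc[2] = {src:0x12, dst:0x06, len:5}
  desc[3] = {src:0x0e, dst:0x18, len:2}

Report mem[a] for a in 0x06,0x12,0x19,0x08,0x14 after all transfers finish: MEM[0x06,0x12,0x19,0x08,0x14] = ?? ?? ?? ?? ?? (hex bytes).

#0 dst[0x11+2] := {0xe8,0x4a}
#1 dst[0x0c+3] := {0x0d,0x26,0xc6}
#2 dst[0x06+5] := {0x4a,0x8e,0x86,0xe4,0x14}
#3 dst[0x18+2] := {0xc6,0x14}
query mem[0x06]=0x4a, mem[0x12]=0x4a, mem[0x19]=0x14, mem[0x08]=0x86, mem[0x14]=0x86

MEM[0x06,0x12,0x19,0x08,0x14] = 4a 4a 14 86 86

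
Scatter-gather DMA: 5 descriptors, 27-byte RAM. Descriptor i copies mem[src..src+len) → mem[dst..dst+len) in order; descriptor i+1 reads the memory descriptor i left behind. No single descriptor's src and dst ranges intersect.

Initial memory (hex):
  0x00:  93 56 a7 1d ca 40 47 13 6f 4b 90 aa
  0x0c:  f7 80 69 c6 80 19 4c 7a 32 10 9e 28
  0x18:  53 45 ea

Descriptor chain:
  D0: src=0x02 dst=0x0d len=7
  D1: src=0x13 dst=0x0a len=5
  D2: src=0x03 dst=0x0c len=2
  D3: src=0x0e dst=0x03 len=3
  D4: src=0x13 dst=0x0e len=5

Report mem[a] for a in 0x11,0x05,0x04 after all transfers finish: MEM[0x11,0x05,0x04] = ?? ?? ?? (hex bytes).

#0 dst[0x0d+7] := {0xa7,0x1d,0xca,0x40,0x47,0x13,0x6f}
#1 dst[0x0a+5] := {0x6f,0x32,0x10,0x9e,0x28}
#2 dst[0x0c+2] := {0x1d,0xca}
#3 dst[0x03+3] := {0x28,0xca,0x40}
#4 dst[0x0e+5] := {0x6f,0x32,0x10,0x9e,0x28}
query mem[0x11]=0x9e, mem[0x05]=0x40, mem[0x04]=0xca

MEM[0x11,0x05,0x04] = 9e 40 ca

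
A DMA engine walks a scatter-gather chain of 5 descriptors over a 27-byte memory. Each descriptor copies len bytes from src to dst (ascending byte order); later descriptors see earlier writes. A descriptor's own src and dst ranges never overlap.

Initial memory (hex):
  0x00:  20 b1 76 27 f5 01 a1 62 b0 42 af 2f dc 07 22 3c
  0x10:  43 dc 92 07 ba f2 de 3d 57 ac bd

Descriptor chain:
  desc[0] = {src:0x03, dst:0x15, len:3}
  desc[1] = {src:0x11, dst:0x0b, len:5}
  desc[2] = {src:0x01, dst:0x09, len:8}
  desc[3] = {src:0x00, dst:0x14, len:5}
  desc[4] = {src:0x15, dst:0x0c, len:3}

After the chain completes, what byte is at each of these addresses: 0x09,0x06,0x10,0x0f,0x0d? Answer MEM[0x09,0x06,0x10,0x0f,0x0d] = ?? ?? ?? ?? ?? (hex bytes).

  after D0: wrote 3B at 0x15 = 27f501
  after D1: wrote 5B at 0x0b = dc9207ba27
  after D2: wrote 8B at 0x09 = b17627f501a162b0
  after D3: wrote 5B at 0x14 = 20b17627f5
  after D4: wrote 3B at 0x0c = b17627
query mem[0x09]=0xb1, mem[0x06]=0xa1, mem[0x10]=0xb0, mem[0x0f]=0x62, mem[0x0d]=0x76

MEM[0x09,0x06,0x10,0x0f,0x0d] = b1 a1 b0 62 76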